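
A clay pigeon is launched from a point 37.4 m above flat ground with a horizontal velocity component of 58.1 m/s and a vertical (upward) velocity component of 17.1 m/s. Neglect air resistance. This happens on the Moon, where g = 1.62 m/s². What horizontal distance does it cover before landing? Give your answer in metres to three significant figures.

1340 m

Vertical motion (up positive, ground at y = 0): 0.8100 t² − (17.10) t − 37.4 = 0, so t = (17.10 + √(17.10² + 2·1.62·37.4)) / 1.62 = (17.10 + 20.34) / 1.62 = 23.11 s.
Horizontal distance: R = vₓ t = 58.10 × 23.11 = 1343 m.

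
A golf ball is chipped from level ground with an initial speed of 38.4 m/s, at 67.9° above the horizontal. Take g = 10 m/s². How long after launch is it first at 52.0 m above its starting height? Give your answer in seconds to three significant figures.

Resolve: vₓ = 38.40 cos 67.9° = 14.45 m/s and v_y0 = 38.40 sin 67.9° = 35.58 m/s.
Set y = v_y0 t − ½ g t² = 52.0: 5.000 t² − 35.58 t + 52.0 = 0.
t = [35.58 ± √(35.58² − 2·10.0·52.0)] / 10.0 = (35.58 ± 15.03) / 10.0, so t = 2.055 s or t = 5.061 s.
The first (ascending) time is 2.055 s.

2.06 s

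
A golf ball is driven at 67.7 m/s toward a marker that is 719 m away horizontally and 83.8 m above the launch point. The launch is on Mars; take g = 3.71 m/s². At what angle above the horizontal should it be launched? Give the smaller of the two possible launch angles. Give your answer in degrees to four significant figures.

25.29°

Trajectory: y = x tanθ − g x² (1 + tan²θ)/(2v₀²). With x = 719, y = 83.8, v₀ = 67.7, g = 3.71:
209.2 tan²θ − 719 tanθ + (293.0) = 0.
tanθ = [719 ± √(719² − 4 × 209.2 × (293.0))] / (2 × 209.2) = (719 ± 521.3) / 418.5, giving tanθ = 0.4725 or 2.964.
θ = 25.29° or 71.36°; the smaller is 25.29°.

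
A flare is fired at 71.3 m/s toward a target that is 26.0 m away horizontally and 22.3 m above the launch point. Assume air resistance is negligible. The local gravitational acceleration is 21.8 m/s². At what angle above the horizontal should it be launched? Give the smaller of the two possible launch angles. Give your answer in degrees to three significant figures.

44.0°

Trajectory: y = x tanθ − g x² (1 + tan²θ)/(2v₀²). With x = 26.0, y = 22.3, v₀ = 71.3, g = 21.8:
1.449 tan²θ − 26.0 tanθ + (23.75) = 0.
tanθ = [26.0 ± √(26.0² − 4 × 1.449 × (23.75))] / (2 × 1.449) = (26.0 ± 23.20) / 2.899, giving tanθ = 0.9654 or 16.97.
θ = 43.99° or 86.63°; the smaller is 43.99°.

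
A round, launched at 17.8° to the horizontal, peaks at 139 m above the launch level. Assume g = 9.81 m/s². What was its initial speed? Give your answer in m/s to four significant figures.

At the peak v_y = 0, so v_y0 = √(2gH) = √(2 × 9.81 × 139) = 52.22 m/s.
v_y0 = v₀ sin θ ⇒ v₀ = 52.22 / sin 17.8° = 170.8 m/s.

170.8 m/s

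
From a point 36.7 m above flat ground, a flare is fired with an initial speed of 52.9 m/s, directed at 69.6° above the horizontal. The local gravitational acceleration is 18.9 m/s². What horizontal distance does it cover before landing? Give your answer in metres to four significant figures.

Components: vₓ = 52.90 cos 69.6° = 18.44 m/s, v_y0 = 52.90 sin 69.6° = 49.58 m/s.
With up positive and y = 0 at the ground: y(t) = 36.7 + (49.58) t − 9.450 t². Setting y = 0 and taking the positive root: t = [49.58 + √(49.58² + 2·18.9·36.7)] / 18.9 = (49.58 + 62.01) / 18.9 = 5.905 s.
Horizontal distance: R = vₓ t = 18.44 × 5.905 = 108.9 m.

108.9 m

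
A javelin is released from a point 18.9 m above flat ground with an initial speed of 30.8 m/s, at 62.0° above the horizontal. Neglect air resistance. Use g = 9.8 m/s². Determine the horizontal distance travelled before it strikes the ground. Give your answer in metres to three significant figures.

Resolve: vₓ = 30.80 cos 62.0° = 14.46 m/s and v_y0 = 30.80 sin 62.0° = 27.19 m/s.
Vertical motion (up positive, ground at y = 0): 4.900 t² − (27.19) t − 18.9 = 0, so t = (27.19 + √(27.19² + 2·9.80·18.9)) / 9.80 = (27.19 + 33.32) / 9.80 = 6.175 s.
Horizontal distance: R = vₓ t = 14.46 × 6.175 = 89.28 m.

89.3 m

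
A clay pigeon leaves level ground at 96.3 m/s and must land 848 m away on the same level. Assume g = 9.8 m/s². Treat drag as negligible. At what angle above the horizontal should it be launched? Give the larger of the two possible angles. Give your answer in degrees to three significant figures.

58.2°

From R = (v₀²/g) sin 2θ: sin 2θ = 9.80 × 848 / 9273.7 = 0.8961.
2θ = 63.65° or 180° − 63.65° = 116.3°, so θ = 31.83° or 58.17°.
The larger angle is 58.17°.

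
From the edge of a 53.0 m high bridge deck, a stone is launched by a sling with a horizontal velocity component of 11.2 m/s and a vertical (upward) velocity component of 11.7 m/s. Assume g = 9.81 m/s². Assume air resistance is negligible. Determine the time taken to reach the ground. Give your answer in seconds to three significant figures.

Vertical motion (up positive, ground at y = 0): 4.905 t² − (11.70) t − 53.0 = 0, so t = (11.70 + √(11.70² + 2·9.81·53.0)) / 9.81 = (11.70 + 34.30) / 9.81 = 4.689 s.

4.69 s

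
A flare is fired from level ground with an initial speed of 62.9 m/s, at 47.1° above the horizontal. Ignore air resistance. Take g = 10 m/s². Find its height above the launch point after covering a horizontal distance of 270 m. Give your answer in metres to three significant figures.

91.7 m

Horizontal component vₓ = 62.90 cos 47.1° = 42.82 m/s; vertical v_y0 = 62.90 sin 47.1° = 46.08 m/s.
x = vₓ t ⇒ t = 270/42.82 = 6.306 s.
Height: y = v_y0 t − ½ g t² = 46.08 × 6.306 − 5.000 × 6.306² = 290.6 − 198.8 = 91.74 m.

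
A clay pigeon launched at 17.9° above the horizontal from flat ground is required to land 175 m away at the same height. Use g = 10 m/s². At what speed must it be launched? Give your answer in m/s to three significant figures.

On level ground R = v₀² sin 2θ / g ⇒ v₀ = √(gR / sin 2θ).
v₀ = √(10.0 × 175 / sin 35.80°) = √(1750 / 0.5850) = √2991.7 = 54.70 m/s.

54.7 m/s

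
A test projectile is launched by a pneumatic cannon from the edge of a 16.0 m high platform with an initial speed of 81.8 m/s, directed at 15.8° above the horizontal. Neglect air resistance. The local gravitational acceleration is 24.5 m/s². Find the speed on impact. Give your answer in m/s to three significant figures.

86.5 m/s

Resolve: vₓ = 81.80 cos 15.8° = 78.71 m/s and v_y0 = 81.80 sin 15.8° = 22.27 m/s.
With up positive and y = 0 at the ground: y(t) = 16.0 + (22.27) t − 12.25 t². Setting y = 0 and taking the positive root: t = [22.27 + √(22.27² + 2·24.5·16.0)] / 24.5 = (22.27 + 35.78) / 24.5 = 2.369 s.
Vertical velocity at impact: v_y = v_y0 − g t = 22.27 − 24.5 × 2.369 = −35.78 m/s.
Speed: |v| = √(vₓ² + v_y²) = √(78.71² + 35.78²) = 86.46 m/s.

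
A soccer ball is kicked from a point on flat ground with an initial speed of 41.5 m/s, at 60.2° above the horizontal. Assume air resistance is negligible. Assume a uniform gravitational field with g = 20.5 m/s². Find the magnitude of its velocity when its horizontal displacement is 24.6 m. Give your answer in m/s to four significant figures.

23.64 m/s

vₓ = 41.50 cos 60.2° = 20.62 m/s; v_y0 = 41.50 sin 60.2° = 36.01 m/s.
At x = 24.6 m, t = x/vₓ = 24.6/20.62 = 1.193 s.
Vertical velocity there: v_y = v_y0 − g t = 36.01 − 20.5 × 1.193 = 11.56 m/s.
Speed: √(vₓ² + v_y²) = √(20.62² + 11.56²) = 23.64 m/s.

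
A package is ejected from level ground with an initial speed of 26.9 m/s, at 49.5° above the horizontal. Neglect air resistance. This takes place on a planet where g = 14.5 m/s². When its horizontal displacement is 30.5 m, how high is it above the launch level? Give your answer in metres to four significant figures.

vₓ = 26.90 cos 49.5° = 17.47 m/s; v_y0 = 26.90 sin 49.5° = 20.45 m/s.
x = vₓ t ⇒ t = 30.5/17.47 = 1.746 s.
Height: y = v_y0 t − ½ g t² = 20.45 × 1.746 − 7.250 × 1.746² = 35.71 − 22.10 = 13.61 m.

13.61 m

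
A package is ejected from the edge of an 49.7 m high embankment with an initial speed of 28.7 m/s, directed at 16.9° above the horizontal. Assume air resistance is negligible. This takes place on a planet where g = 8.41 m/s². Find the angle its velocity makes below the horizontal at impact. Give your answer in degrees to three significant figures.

47.6°

Resolve: vₓ = 28.70 cos 16.9° = 27.46 m/s and v_y0 = 28.70 sin 16.9° = 8.343 m/s.
The projectile lands when y = 49.7 + (8.343) t − ½·8.41·t² = 0. Positive root: t = (8.343 + √(8.343² + 2·8.41·49.7)) / 8.41 = (8.343 + 30.09) / 8.41 = 4.570 s.
At impact: v_y = v_y0 − g t = −30.09 m/s; vₓ = 27.46 m/s.
Angle below horizontal: arctan(|v_y|/vₓ) = arctan(30.09/27.46) = 47.62°.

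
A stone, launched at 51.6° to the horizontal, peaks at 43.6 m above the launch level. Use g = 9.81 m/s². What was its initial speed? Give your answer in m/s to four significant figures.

At the peak v_y = 0, so v_y0 = √(2gH) = √(2 × 9.81 × 43.6) = 29.25 m/s.
v_y0 = v₀ sin θ ⇒ v₀ = 29.25 / sin 51.6° = 37.32 m/s.

37.32 m/s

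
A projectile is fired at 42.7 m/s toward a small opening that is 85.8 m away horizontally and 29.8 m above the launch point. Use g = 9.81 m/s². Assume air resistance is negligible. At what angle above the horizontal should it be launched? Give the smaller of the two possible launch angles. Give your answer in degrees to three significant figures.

34.5°

Trajectory: y = x tanθ − g x² (1 + tan²θ)/(2v₀²). With x = 85.8, y = 29.8, v₀ = 42.7, g = 9.81:
19.80 tan²θ − 85.8 tanθ + (49.60) = 0.
tanθ = [85.8 ± √(85.8² − 4 × 19.80 × (49.60))] / (2 × 19.80) = (85.8 ± 58.58) / 39.61, giving tanθ = 0.6871 or 3.645.
θ = 34.49° or 74.66°; the smaller is 34.49°.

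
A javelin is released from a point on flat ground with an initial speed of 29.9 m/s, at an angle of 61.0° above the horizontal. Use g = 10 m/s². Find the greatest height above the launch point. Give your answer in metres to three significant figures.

Resolve: vₓ = 29.90 cos 61.0° = 14.50 m/s and v_y0 = 29.90 sin 61.0° = 26.15 m/s.
Peak height H = v_y0² / (2g) = 683.88 / 20.00 = 34.19 m.

34.2 m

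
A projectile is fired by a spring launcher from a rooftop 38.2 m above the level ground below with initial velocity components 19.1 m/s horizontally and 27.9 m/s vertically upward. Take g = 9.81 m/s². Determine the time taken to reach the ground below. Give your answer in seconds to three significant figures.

6.83 s

The projectile lands when y = 38.2 + (27.90) t − ½·9.81·t² = 0. Positive root: t = (27.90 + √(27.90² + 2·9.81·38.2)) / 9.81 = (27.90 + 39.09) / 9.81 = 6.829 s.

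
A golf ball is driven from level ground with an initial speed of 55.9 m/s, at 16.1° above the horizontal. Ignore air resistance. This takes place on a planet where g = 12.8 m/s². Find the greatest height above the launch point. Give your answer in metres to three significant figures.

9.39 m

vₓ = 55.90 cos 16.1° = 53.71 m/s; v_y0 = 55.90 sin 16.1° = 15.50 m/s.
Peak height H = v_y0² / (2g) = 240.31 / 25.60 = 9.387 m.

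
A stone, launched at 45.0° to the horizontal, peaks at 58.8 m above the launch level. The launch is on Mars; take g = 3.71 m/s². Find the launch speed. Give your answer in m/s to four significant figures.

At the peak v_y = 0, so v_y0 = √(2gH) = √(2 × 3.71 × 58.8) = 20.89 m/s.
v_y0 = v₀ sin θ ⇒ v₀ = 20.89 / sin 45.0° = 29.54 m/s.

29.54 m/s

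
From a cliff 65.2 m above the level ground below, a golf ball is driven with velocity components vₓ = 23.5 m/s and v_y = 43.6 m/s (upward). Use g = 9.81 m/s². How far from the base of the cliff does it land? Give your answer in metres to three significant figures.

With up positive and y = 0 at the ground: y(t) = 65.2 + (43.60) t − 4.905 t². Setting y = 0 and taking the positive root: t = [43.60 + √(43.60² + 2·9.81·65.2)] / 9.81 = (43.60 + 56.39) / 9.81 = 10.19 s.
Horizontal distance: R = vₓ t = 23.50 × 10.19 = 239.5 m.

240 m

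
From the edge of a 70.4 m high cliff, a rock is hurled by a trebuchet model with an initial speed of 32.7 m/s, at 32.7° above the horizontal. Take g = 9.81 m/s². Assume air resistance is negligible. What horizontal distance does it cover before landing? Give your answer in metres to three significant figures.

Resolve: vₓ = 32.70 cos 32.7° = 27.52 m/s and v_y0 = 32.70 sin 32.7° = 17.67 m/s.
With up positive and y = 0 at the ground: y(t) = 70.4 + (17.67) t − 4.905 t². Setting y = 0 and taking the positive root: t = [17.67 + √(17.67² + 2·9.81·70.4)] / 9.81 = (17.67 + 41.15) / 9.81 = 5.996 s.
Horizontal distance: R = vₓ t = 27.52 × 5.996 = 165.0 m.

165 m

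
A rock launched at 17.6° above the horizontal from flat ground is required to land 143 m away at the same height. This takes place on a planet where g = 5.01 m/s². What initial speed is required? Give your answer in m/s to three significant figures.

35.3 m/s

On level ground R = v₀² sin 2θ / g ⇒ v₀ = √(gR / sin 2θ).
v₀ = √(5.01 × 143 / sin 35.20°) = √(716.4 / 0.5764) = √1242.9 = 35.25 m/s.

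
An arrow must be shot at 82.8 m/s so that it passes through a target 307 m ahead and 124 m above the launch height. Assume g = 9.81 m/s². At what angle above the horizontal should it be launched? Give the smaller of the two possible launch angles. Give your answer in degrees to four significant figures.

36.71°

Trajectory: y = x tanθ − g x² (1 + tan²θ)/(2v₀²). With x = 307, y = 124, v₀ = 82.8, g = 9.81:
67.43 tan²θ − 307 tanθ + (191.4) = 0.
tanθ = [307 ± √(307² − 4 × 67.43 × (191.4))] / (2 × 67.43) = (307 ± 206.4) / 134.9, giving tanθ = 0.7457 or 3.807.
θ = 36.71° or 75.28°; the smaller is 36.71°.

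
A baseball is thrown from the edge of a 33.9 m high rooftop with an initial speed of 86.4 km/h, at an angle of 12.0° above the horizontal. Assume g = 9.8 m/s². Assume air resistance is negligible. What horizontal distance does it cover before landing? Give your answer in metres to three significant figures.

Convert: 86.4 km/h = 86.4/3.6 = 24.00 m/s.
Resolve: vₓ = 24.00 cos 12.0° = 23.48 m/s and v_y0 = 24.00 sin 12.0° = 4.990 m/s.
With up positive and y = 0 at the ground: y(t) = 33.9 + (4.990) t − 4.900 t². Setting y = 0 and taking the positive root: t = [4.990 + √(4.990² + 2·9.80·33.9)] / 9.80 = (4.990 + 26.26) / 9.80 = 3.188 s.
Horizontal distance: R = vₓ t = 23.48 × 3.188 = 74.85 m.

74.8 m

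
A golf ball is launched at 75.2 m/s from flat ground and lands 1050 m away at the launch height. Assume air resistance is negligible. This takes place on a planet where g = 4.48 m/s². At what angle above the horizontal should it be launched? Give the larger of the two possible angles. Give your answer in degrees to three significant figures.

Level-ground range R = v₀² sin(2θ)/g ⇒ sin(2θ) = gR/v₀² = 4.48 × 1050 / 75.2² = 0.8318.
2θ = 56.29° or 180° − 56.29° = 123.7°, so θ = 28.14° or 61.86°.
The larger angle is 61.86°.

61.9°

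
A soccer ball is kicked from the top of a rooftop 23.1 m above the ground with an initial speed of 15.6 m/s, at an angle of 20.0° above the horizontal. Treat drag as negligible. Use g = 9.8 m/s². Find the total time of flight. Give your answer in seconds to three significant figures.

Horizontal component vₓ = 15.60 cos 20.0° = 14.66 m/s; vertical v_y0 = 15.60 sin 20.0° = 5.336 m/s.
With up positive and y = 0 at the ground: y(t) = 23.1 + (5.336) t − 4.900 t². Setting y = 0 and taking the positive root: t = [5.336 + √(5.336² + 2·9.80·23.1)] / 9.80 = (5.336 + 21.94) / 9.80 = 2.783 s.

2.78 s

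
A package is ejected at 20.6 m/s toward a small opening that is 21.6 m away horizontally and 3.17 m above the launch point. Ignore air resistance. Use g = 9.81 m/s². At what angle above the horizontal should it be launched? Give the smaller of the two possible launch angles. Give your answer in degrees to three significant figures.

24.0°

Trajectory: y = x tanθ − g x² (1 + tan²θ)/(2v₀²). With x = 21.6, y = 3.17, v₀ = 20.6, g = 9.81:
5.393 tan²θ − 21.6 tanθ + (8.563) = 0.
tanθ = [21.6 ± √(21.6² − 4 × 5.393 × (8.563))] / (2 × 5.393) = (21.6 ± 16.79) / 10.79, giving tanθ = 0.4461 or 3.559.
θ = 24.04° or 74.31°; the smaller is 24.04°.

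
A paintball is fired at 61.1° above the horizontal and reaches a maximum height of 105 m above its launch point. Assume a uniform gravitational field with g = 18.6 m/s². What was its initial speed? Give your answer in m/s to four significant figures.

71.39 m/s

At the peak v_y = 0, so v_y0 = √(2gH) = √(2 × 18.6 × 105) = 62.50 m/s.
v_y0 = v₀ sin θ ⇒ v₀ = 62.50 / sin 61.1° = 71.39 m/s.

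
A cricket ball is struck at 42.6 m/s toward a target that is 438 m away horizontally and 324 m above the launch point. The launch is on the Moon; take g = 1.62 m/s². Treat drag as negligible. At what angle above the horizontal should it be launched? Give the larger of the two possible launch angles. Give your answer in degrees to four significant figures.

75.56°

Trajectory: y = x tanθ − g x² (1 + tan²θ)/(2v₀²). With x = 438, y = 324, v₀ = 42.6, g = 1.62:
85.63 tan²θ − 438 tanθ + (409.6) = 0.
tanθ = [438 ± √(438² − 4 × 85.63 × (409.6))] / (2 × 85.63) = (438 ± 227.0) / 171.3, giving tanθ = 1.232 or 3.883.
θ = 50.93° or 75.56°; the larger is 75.56°.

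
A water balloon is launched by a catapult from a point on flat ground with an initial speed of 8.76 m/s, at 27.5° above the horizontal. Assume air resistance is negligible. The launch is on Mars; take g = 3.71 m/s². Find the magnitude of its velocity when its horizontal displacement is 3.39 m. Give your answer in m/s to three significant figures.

Components: vₓ = 8.760 cos 27.5° = 7.770 m/s, v_y0 = 8.760 sin 27.5° = 4.045 m/s.
x = vₓ t ⇒ t = 3.39/7.770 = 0.4363 s.
Vertical velocity there: v_y = v_y0 − g t = 4.045 − 3.71 × 0.4363 = 2.426 m/s.
Speed: √(vₓ² + v_y²) = √(7.770² + 2.426²) = 8.140 m/s.

8.14 m/s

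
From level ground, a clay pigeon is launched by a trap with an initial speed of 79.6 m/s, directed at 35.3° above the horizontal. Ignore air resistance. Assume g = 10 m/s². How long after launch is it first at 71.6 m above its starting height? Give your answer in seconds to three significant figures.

1.98 s

Horizontal component vₓ = 79.60 cos 35.3° = 64.96 m/s; vertical v_y0 = 79.60 sin 35.3° = 46.00 m/s.
Set y = v_y0 t − ½ g t² = 71.6: 5.000 t² − 46.00 t + 71.6 = 0.
Quadratic formula: t = (46.00 ± √683.77) / 10.0 = (46.00 ± 26.15) / 10.0 → t = 1.985 s or 7.215 s.
The first (ascending) time is 1.985 s.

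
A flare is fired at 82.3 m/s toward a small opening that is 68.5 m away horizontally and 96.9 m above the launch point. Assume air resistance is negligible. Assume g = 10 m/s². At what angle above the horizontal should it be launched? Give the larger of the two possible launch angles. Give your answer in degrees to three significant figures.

Trajectory: y = x tanθ − g x² (1 + tan²θ)/(2v₀²). With x = 68.5, y = 96.9, v₀ = 82.3, g = 10.0:
3.464 tan²θ − 68.5 tanθ + (100.4) = 0.
tanθ = [68.5 ± √(68.5² − 4 × 3.464 × (100.4))] / (2 × 3.464) = (68.5 ± 57.46) / 6.928, giving tanθ = 1.594 or 18.18.
θ = 57.89° or 86.85°; the larger is 86.85°.

86.9°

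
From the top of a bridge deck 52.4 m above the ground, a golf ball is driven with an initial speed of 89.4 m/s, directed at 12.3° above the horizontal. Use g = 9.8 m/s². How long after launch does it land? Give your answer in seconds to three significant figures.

Resolve: vₓ = 89.40 cos 12.3° = 87.35 m/s and v_y0 = 89.40 sin 12.3° = 19.04 m/s.
With up positive and y = 0 at the ground: y(t) = 52.4 + (19.04) t − 4.900 t². Setting y = 0 and taking the positive root: t = [19.04 + √(19.04² + 2·9.80·52.4)] / 9.80 = (19.04 + 37.28) / 9.80 = 5.747 s.

5.75 s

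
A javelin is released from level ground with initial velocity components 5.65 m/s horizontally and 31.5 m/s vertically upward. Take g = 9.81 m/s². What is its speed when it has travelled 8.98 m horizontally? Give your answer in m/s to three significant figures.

16.9 m/s

x = vₓ t ⇒ t = 8.98/5.650 = 1.589 s.
Vertical velocity there: v_y = v_y0 − g t = 31.50 − 9.81 × 1.589 = 15.91 m/s.
Speed: √(vₓ² + v_y²) = √(5.650² + 15.91²) = 16.88 m/s.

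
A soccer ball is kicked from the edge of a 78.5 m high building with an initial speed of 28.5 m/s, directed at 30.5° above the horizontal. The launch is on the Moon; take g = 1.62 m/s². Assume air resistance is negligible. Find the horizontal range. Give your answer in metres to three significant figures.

vₓ = 28.50 cos 30.5° = 24.56 m/s; v_y0 = 28.50 sin 30.5° = 14.46 m/s.
Vertical motion (up positive, ground at y = 0): 0.8100 t² − (14.46) t − 78.5 = 0, so t = (14.46 + √(14.46² + 2·1.62·78.5)) / 1.62 = (14.46 + 21.53) / 1.62 = 22.22 s.
Horizontal distance: R = vₓ t = 24.56 × 22.22 = 545.6 m.

546 m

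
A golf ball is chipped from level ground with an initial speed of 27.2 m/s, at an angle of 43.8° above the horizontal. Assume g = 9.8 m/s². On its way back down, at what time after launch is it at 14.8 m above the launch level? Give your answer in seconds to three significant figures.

Resolve: vₓ = 27.20 cos 43.8° = 19.63 m/s and v_y0 = 27.20 sin 43.8° = 18.83 m/s.
Require v_y0 t − ½ g t² = 14.8, i.e. 4.900 t² − 18.83 t + 14.8 = 0.
t = [18.83 ± √(18.83² − 2·9.80·14.8)] / 9.80 = (18.83 ± 8.022) / 9.80, so t = 1.102 s or t = 2.740 s.
The descending-branch root is 2.740 s.

2.74 s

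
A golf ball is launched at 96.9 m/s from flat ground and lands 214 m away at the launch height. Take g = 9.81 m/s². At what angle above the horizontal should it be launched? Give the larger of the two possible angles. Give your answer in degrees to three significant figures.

83.5°

R = v₀² sin 2θ / g gives sin 2θ = gR/v₀² = 9.81·214/96.9² = 0.2236.
2θ = 12.92° or 180° − 12.92° = 167.1°, so θ = 6.460° or 83.54°.
The larger angle is 83.54°.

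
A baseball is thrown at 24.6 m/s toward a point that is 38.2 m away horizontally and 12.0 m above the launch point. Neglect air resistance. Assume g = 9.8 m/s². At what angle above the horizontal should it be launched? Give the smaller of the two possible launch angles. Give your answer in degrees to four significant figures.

40.15°

Trajectory: y = x tanθ − g x² (1 + tan²θ)/(2v₀²). With x = 38.2, y = 12.0, v₀ = 24.6, g = 9.80:
11.82 tan²θ − 38.2 tanθ + (23.82) = 0.
tanθ = [38.2 ± √(38.2² − 4 × 11.82 × (23.82))] / (2 × 11.82) = (38.2 ± 18.27) / 23.63, giving tanθ = 0.8435 or 2.390.
θ = 40.15° or 67.29°; the smaller is 40.15°.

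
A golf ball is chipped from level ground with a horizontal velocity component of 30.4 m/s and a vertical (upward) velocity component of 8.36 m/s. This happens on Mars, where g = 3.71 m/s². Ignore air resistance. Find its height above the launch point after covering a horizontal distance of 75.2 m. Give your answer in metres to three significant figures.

9.33 m

x = vₓ t ⇒ t = 75.2/30.40 = 2.474 s.
Height: y = v_y0 t − ½ g t² = 8.360 × 2.474 − 1.855 × 2.474² = 20.68 − 11.35 = 9.329 m.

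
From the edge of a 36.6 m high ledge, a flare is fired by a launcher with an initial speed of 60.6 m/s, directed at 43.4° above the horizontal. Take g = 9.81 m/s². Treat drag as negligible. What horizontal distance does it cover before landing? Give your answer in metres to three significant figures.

409 m

Resolve: vₓ = 60.60 cos 43.4° = 44.03 m/s and v_y0 = 60.60 sin 43.4° = 41.64 m/s.
With up positive and y = 0 at the ground: y(t) = 36.6 + (41.64) t − 4.905 t². Setting y = 0 and taking the positive root: t = [41.64 + √(41.64² + 2·9.81·36.6)] / 9.81 = (41.64 + 49.52) / 9.81 = 9.292 s.
Horizontal distance: R = vₓ t = 44.03 × 9.292 = 409.1 m.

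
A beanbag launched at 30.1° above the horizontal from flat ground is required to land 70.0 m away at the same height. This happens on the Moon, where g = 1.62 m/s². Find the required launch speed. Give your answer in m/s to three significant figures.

From R = (v₀² / g) sin 2θ: v₀ = √(gR / sin 2θ).
v₀ = √(1.62 × 70.0 / sin 60.20°) = √(113.4 / 0.8678) = √130.68 = 11.43 m/s.

11.4 m/s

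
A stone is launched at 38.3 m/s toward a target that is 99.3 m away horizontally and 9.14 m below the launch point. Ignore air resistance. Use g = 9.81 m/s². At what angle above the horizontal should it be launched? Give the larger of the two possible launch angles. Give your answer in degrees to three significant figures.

70.0°

Trajectory: y = x tanθ − g x² (1 + tan²θ)/(2v₀²). With x = 99.3, y = −9.14, v₀ = 38.3, g = 9.81:
32.97 tan²θ − 99.3 tanθ + (23.83) = 0.
tanθ = [99.3 ± √(99.3² − 4 × 32.97 × (23.83))] / (2 × 32.97) = (99.3 ± 81.96) / 65.94, giving tanθ = 0.2630 or 2.749.
θ = 14.73° or 70.01°; the larger is 70.01°.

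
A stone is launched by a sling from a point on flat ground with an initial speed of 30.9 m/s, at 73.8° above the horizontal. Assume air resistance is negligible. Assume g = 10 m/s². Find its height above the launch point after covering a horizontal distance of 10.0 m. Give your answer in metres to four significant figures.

27.69 m

Resolve: vₓ = 30.90 cos 73.8° = 8.621 m/s and v_y0 = 30.90 sin 73.8° = 29.67 m/s.
x = vₓ t ⇒ t = 10.0/8.621 = 1.160 s.
Height: y = v_y0 t − ½ g t² = 29.67 × 1.160 − 5.000 × 1.160² = 34.42 − 6.728 = 27.69 m.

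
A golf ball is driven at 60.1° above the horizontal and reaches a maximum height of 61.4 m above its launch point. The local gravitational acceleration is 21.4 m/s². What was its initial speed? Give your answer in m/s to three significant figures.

59.1 m/s

At the peak v_y = 0, so v_y0 = √(2gH) = √(2 × 21.4 × 61.4) = 51.26 m/s.
v_y0 = v₀ sin θ ⇒ v₀ = 51.26 / sin 60.1° = 59.13 m/s.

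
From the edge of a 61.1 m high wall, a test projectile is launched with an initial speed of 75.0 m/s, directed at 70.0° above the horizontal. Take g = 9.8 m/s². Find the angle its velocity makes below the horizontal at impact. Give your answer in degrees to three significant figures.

Horizontal component vₓ = 75.00 cos 70.0° = 25.65 m/s; vertical v_y0 = 75.00 sin 70.0° = 70.48 m/s.
The projectile lands when y = 61.1 + (70.48) t − ½·9.80·t² = 0. Positive root: t = (70.48 + √(70.48² + 2·9.80·61.1)) / 9.80 = (70.48 + 78.51) / 9.80 = 15.20 s.
At impact: v_y = v_y0 − g t = −78.51 m/s; vₓ = 25.65 m/s.
Angle below horizontal: arctan(|v_y|/vₓ) = arctan(78.51/25.65) = 71.91°.

71.9°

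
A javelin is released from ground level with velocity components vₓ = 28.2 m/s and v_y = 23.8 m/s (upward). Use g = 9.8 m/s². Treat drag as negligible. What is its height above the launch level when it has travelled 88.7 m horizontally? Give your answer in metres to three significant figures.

At x = 88.7 m, t = x/vₓ = 88.7/28.20 = 3.145 s.
Height: y = v_y0 t − ½ g t² = 23.80 × 3.145 − 4.900 × 3.145² = 74.86 − 48.48 = 26.38 m.

26.4 m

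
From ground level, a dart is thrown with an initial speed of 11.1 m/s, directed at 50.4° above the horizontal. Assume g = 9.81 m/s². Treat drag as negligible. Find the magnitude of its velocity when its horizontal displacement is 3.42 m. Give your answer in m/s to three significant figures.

8.04 m/s

vₓ = 11.10 cos 50.4° = 7.075 m/s; v_y0 = 11.10 sin 50.4° = 8.553 m/s.
At x = 3.42 m, t = x/vₓ = 3.42/7.075 = 0.4834 s.
Vertical velocity there: v_y = v_y0 − g t = 8.553 − 9.81 × 0.4834 = 3.811 m/s.
Speed: √(vₓ² + v_y²) = √(7.075² + 3.811²) = 8.036 m/s.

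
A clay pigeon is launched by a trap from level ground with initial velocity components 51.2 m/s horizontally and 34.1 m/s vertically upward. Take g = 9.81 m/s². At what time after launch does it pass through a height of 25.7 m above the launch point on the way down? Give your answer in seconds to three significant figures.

Height y(t) = 34.10 t − 4.905 t² = 25.7 gives 4.905 t² − 34.10 t + 25.7 = 0.
t = [34.10 ± √(34.10² − 2·9.81·25.7)] / 9.81 = (34.10 ± 25.66) / 9.81, so t = 0.8601 s or t = 6.092 s.
The descending-branch root is 6.092 s.

6.09 s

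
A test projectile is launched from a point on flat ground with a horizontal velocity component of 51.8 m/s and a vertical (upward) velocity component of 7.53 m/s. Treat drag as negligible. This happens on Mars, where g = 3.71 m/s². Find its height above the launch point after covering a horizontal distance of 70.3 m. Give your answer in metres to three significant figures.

x = vₓ t ⇒ t = 70.3/51.80 = 1.357 s.
Height: y = v_y0 t − ½ g t² = 7.530 × 1.357 − 1.855 × 1.357² = 10.22 − 3.417 = 6.803 m.

6.80 m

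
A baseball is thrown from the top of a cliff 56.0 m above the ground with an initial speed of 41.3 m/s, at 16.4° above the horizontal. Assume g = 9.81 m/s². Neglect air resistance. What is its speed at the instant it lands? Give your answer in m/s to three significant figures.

Horizontal component vₓ = 41.30 cos 16.4° = 39.62 m/s; vertical v_y0 = 41.30 sin 16.4° = 11.66 m/s.
Vertical motion (up positive, ground at y = 0): 4.905 t² − (11.66) t − 56.0 = 0, so t = (11.66 + √(11.66² + 2·9.81·56.0)) / 9.81 = (11.66 + 35.14) / 9.81 = 4.771 s.
Vertical velocity at impact: v_y = v_y0 − g t = 11.66 − 9.81 × 4.771 = −35.14 m/s.
Speed: |v| = √(vₓ² + v_y²) = √(39.62² + 35.14²) = 52.96 m/s.

53.0 m/s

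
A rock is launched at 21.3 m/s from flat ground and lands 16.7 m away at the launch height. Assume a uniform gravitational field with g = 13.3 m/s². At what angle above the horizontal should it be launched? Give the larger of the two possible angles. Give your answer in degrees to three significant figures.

75.3°

Level-ground range R = v₀² sin(2θ)/g ⇒ sin(2θ) = gR/v₀² = 13.3 × 16.7 / 21.3² = 0.4896.
2θ = 29.31° or 180° − 29.31° = 150.7°, so θ = 14.66° or 75.34°.
The larger angle is 75.34°.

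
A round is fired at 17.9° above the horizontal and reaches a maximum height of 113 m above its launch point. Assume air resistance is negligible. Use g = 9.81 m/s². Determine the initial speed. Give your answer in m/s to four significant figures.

At the peak v_y = 0, so v_y0 = √(2gH) = √(2 × 9.81 × 113) = 47.09 m/s.
v_y0 = v₀ sin θ ⇒ v₀ = 47.09 / sin 17.9° = 153.2 m/s.

153.2 m/s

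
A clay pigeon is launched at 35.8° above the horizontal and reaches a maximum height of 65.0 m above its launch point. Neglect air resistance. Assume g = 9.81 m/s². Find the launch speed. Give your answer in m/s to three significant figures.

61.0 m/s

At the peak v_y = 0, so v_y0 = √(2gH) = √(2 × 9.81 × 65.0) = 35.71 m/s.
v_y0 = v₀ sin θ ⇒ v₀ = 35.71 / sin 35.8° = 61.05 m/s.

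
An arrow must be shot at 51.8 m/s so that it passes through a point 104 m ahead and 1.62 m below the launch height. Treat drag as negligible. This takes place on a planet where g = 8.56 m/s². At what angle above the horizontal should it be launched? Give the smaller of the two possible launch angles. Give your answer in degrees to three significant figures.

Trajectory: y = x tanθ − g x² (1 + tan²θ)/(2v₀²). With x = 104, y = −1.62, v₀ = 51.8, g = 8.56:
17.25 tan²θ − 104 tanθ + (15.63) = 0.
tanθ = [104 ± √(104² − 4 × 17.25 × (15.63))] / (2 × 17.25) = (104 ± 98.68) / 34.50, giving tanθ = 0.1543 or 5.874.
θ = 8.769° or 80.34°; the smaller is 8.769°.

8.77°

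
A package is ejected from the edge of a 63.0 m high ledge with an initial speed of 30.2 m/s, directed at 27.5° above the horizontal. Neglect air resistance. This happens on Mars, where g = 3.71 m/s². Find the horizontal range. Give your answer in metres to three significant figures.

Horizontal component vₓ = 30.20 cos 27.5° = 26.79 m/s; vertical v_y0 = 30.20 sin 27.5° = 13.94 m/s.
Vertical motion (up positive, ground at y = 0): 1.855 t² − (13.94) t − 63.0 = 0, so t = (13.94 + √(13.94² + 2·3.71·63.0)) / 3.71 = (13.94 + 25.73) / 3.71 = 10.69 s.
Horizontal distance: R = vₓ t = 26.79 × 10.69 = 286.5 m.

286 m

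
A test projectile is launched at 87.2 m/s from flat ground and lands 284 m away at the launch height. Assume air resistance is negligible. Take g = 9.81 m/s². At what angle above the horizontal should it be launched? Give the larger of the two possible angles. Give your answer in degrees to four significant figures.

Level-ground range R = v₀² sin(2θ)/g ⇒ sin(2θ) = gR/v₀² = 9.81 × 284 / 87.2² = 0.3664.
2θ = 21.49° or 180° − 21.49° = 158.5°, so θ = 10.75° or 79.25°.
The larger angle is 79.25°.

79.25°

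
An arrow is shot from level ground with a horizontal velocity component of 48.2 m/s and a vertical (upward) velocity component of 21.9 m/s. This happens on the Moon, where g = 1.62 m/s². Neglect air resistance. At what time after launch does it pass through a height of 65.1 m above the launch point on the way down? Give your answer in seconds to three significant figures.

23.6 s

Require v_y0 t − ½ g t² = 65.1, i.e. 0.8100 t² − 21.90 t + 65.1 = 0.
Quadratic formula: t = (21.90 ± √268.69) / 1.62 = (21.90 ± 16.39) / 1.62 → t = 3.400 s or 23.64 s.
The descending-branch root is 23.64 s.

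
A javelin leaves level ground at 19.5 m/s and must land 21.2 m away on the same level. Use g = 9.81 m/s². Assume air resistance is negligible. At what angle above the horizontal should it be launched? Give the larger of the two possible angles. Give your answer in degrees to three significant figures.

R = v₀² sin 2θ / g gives sin 2θ = gR/v₀² = 9.81·21.2/19.5² = 0.5469.
2θ = 33.16° or 180° − 33.16° = 146.8°, so θ = 16.58° or 73.42°.
The larger angle is 73.42°.

73.4°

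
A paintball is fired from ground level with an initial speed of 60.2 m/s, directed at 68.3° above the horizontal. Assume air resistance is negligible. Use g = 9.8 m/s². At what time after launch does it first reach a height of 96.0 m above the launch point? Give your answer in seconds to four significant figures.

vₓ = 60.20 cos 68.3° = 22.26 m/s; v_y0 = 60.20 sin 68.3° = 55.93 m/s.
Set y = v_y0 t − ½ g t² = 96.0: 4.900 t² − 55.93 t + 96.0 = 0.
t = [55.93 ± √(55.93² − 2·9.80·96.0)] / 9.80 = (55.93 ± 35.31) / 9.80, so t = 2.104 s or t = 9.311 s.
The first (ascending) time is 2.104 s.

2.104 s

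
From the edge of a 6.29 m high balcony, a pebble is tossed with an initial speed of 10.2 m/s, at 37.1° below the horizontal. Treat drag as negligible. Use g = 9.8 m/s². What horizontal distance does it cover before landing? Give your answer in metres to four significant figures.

Resolve: vₓ = 10.20 cos 37.1° = 8.135 m/s and v_y0 = −6.153 m/s (downward).
The projectile lands when y = 6.29 + (−6.153) t − ½·9.80·t² = 0. Positive root: t = (−6.153 + √(6.153² + 2·9.80·6.29)) / 9.80 = (−6.153 + 12.69) / 9.80 = 0.6675 s.
Horizontal distance: R = vₓ t = 8.135 × 0.6675 = 5.430 m.

5.430 m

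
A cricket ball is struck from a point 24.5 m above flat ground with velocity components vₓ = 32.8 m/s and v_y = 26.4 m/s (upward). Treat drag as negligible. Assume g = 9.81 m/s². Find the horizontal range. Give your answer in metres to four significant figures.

Vertical motion (up positive, ground at y = 0): 4.905 t² − (26.40) t − 24.5 = 0, so t = (26.40 + √(26.40² + 2·9.81·24.5)) / 9.81 = (26.40 + 34.32) / 9.81 = 6.189 s.
Horizontal distance: R = vₓ t = 32.80 × 6.189 = 203.0 m.

203.0 m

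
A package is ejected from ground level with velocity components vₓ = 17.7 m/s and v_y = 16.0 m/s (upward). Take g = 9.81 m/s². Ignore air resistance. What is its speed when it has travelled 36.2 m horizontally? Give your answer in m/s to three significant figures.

x = vₓ t ⇒ t = 36.2/17.70 = 2.045 s.
Vertical velocity there: v_y = v_y0 − g t = 16.00 − 9.81 × 2.045 = −4.063 m/s.
Speed: √(vₓ² + v_y²) = √(17.70² + 4.063²) = 18.16 m/s.

18.2 m/s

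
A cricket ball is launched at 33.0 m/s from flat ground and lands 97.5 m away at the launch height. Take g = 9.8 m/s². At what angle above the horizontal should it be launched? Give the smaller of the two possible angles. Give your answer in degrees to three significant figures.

30.7°

From R = (v₀²/g) sin 2θ: sin 2θ = 9.80 × 97.5 / 1089.0 = 0.8774.
2θ = 61.33° or 180° − 61.33° = 118.7°, so θ = 30.67° or 59.33°.
The smaller angle is 30.67°.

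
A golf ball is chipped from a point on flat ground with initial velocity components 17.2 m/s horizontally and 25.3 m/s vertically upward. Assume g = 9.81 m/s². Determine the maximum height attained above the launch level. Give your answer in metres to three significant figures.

32.6 m

Maximum height: H = v_y0² / (2g) = 25.30² / (2 × 9.81) = 32.62 m.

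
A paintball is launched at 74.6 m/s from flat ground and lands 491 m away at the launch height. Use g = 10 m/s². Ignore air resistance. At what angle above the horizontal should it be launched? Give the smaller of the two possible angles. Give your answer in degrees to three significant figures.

31.0°

From R = (v₀²/g) sin 2θ: sin 2θ = 10.0 × 491 / 5565.2 = 0.8823.
2θ = 61.92° or 180° − 61.92° = 118.1°, so θ = 30.96° or 59.04°.
The smaller angle is 30.96°.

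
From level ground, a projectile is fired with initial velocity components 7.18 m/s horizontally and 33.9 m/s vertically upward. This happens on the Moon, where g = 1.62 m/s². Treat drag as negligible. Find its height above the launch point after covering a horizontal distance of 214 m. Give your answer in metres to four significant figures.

x = vₓ t ⇒ t = 214/7.180 = 29.81 s.
Height: y = v_y0 t − ½ g t² = 33.90 × 29.81 − 0.8100 × 29.81² = 1010 − 719.6 = 290.8 m.

290.8 m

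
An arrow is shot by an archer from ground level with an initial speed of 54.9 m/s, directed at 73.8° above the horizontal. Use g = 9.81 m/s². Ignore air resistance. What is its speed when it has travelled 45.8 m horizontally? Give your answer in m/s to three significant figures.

28.0 m/s

Components: vₓ = 54.90 cos 73.8° = 15.32 m/s, v_y0 = 54.90 sin 73.8° = 52.72 m/s.
x = vₓ t ⇒ t = 45.8/15.32 = 2.990 s.
Vertical velocity there: v_y = v_y0 − g t = 52.72 − 9.81 × 2.990 = 23.39 m/s.
Speed: √(vₓ² + v_y²) = √(15.32² + 23.39²) = 27.96 m/s.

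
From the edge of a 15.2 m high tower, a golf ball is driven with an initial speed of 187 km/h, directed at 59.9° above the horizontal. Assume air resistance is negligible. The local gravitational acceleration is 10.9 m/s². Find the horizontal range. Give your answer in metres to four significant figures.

Convert: 187 km/h = 187/3.6 = 51.94 m/s.
vₓ = 51.94 cos 59.9° = 26.05 m/s; v_y0 = 51.94 sin 59.9° = 44.94 m/s.
The projectile lands when y = 15.2 + (44.94) t − ½·10.9·t² = 0. Positive root: t = (44.94 + √(44.94² + 2·10.9·15.2)) / 10.9 = (44.94 + 48.49) / 10.9 = 8.571 s.
Horizontal distance: R = vₓ t = 26.05 × 8.571 = 223.3 m.

223.3 m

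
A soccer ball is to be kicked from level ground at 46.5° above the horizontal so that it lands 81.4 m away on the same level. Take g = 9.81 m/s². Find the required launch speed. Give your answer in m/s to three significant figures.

28.3 m/s

From R = (v₀² / g) sin 2θ: v₀ = √(gR / sin 2θ).
v₀ = √(9.81 × 81.4 / sin 93.00°) = √(798.5 / 0.9986) = √799.63 = 28.28 m/s.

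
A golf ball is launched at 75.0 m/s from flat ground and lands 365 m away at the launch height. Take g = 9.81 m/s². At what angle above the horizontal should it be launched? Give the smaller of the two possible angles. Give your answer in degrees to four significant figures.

19.77°

From R = (v₀²/g) sin 2θ: sin 2θ = 9.81 × 365 / 5625.0 = 0.6366.
2θ = 39.54° or 180° − 39.54° = 140.5°, so θ = 19.77° or 70.23°.
The smaller angle is 19.77°.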